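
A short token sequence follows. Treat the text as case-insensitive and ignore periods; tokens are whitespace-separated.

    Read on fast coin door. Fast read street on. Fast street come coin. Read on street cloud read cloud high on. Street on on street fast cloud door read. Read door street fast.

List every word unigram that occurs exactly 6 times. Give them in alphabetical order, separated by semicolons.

on; read; street

Unigram counts meeting the condition (exactly 6 times):
  on: 6
  read: 6
  street: 6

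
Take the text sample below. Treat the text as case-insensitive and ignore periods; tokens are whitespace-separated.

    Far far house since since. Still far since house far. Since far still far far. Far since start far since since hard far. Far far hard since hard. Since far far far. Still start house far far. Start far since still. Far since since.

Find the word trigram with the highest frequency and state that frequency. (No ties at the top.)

"far far far", 3 times

Trigram frequencies (highest first):
  far far far: 3
  since still far: 2
  still far since: 2
  start far since: 2
  far since since: 2
  far far house: 1
  … (30 more, each ≤ 1)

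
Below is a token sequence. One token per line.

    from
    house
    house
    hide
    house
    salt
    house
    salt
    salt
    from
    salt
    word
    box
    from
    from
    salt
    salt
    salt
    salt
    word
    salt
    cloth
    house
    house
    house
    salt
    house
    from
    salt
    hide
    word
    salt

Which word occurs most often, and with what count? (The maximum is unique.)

Unigram frequencies (highest first):
  salt: 12
  house: 8
  from: 5
  word: 3
  hide: 2
  box: 1
  … (1 more, each ≤ 1)

"salt", 12 times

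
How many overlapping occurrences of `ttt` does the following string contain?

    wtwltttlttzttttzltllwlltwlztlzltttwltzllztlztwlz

4

Sliding a length-3 window over the 48 characters (46 positions):
  position 5–7: ttt
  position 12–14: ttt
  position 13–15: ttt
  position 32–34: ttt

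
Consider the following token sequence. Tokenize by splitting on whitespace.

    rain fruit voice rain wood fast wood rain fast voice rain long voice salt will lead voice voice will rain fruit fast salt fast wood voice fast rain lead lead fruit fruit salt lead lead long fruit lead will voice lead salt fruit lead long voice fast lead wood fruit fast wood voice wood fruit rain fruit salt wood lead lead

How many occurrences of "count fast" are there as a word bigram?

Scanning the 60 overlapping bigram windows for "count fast":
  (none found)

0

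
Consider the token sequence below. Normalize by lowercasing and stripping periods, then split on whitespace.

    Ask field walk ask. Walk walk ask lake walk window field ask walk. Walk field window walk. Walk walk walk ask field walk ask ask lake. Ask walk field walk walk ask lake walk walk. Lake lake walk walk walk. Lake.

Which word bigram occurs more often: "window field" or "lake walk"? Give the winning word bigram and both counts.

"lake walk" (3 vs 1)

"window field": 1 occurrence
"lake walk": 3 occurrences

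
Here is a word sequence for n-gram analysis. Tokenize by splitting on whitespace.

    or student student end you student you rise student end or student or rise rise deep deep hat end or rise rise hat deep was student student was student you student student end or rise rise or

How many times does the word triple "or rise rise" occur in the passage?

Scanning the 35 overlapping trigram windows for "or rise rise":
  position 13–15: or rise rise
  position 20–22: or rise rise
  position 34–36: or rise rise

3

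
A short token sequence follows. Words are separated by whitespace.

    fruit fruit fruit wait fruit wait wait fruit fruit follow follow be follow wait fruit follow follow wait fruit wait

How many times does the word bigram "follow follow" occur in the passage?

Scanning the 19 overlapping bigram windows for "follow follow":
  position 10–11: follow follow
  position 16–17: follow follow

2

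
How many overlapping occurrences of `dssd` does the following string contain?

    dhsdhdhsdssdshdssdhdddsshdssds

Sliding a length-4 window over the 30 characters (27 positions):
  position 9–12: dssd
  position 15–18: dssd
  position 26–29: dssd

3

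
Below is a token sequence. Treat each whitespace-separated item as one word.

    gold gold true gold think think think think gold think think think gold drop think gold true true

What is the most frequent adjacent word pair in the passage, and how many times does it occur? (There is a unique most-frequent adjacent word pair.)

Bigram frequencies (highest first):
  think think: 5
  think gold: 3
  gold true: 2
  gold think: 2
  gold gold: 1
  true gold: 1
  … (3 more, each ≤ 1)

"think think", 5 times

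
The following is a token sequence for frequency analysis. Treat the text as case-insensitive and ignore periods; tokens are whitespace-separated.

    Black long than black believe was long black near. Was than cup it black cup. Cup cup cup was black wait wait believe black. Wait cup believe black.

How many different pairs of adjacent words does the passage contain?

28 tokens → 27 bigram windows in total.
Repeated bigrams (each contributes count−1 duplicates):
  cup cup: 3
  believe black: 2
  black wait: 2
4 duplicate windows → 27 − 4 = 23 distinct.

23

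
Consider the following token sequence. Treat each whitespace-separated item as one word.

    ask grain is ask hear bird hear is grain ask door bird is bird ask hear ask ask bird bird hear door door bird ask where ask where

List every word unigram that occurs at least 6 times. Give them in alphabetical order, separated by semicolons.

Unigram counts meeting the condition (at least 6 times):
  ask: 8
  bird: 6

ask; bird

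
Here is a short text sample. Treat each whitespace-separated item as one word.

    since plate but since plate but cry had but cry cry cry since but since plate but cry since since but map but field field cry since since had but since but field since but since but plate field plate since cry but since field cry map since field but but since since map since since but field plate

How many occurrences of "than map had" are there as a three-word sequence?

Scanning the 57 overlapping trigram windows for "than map had":
  (none found)

0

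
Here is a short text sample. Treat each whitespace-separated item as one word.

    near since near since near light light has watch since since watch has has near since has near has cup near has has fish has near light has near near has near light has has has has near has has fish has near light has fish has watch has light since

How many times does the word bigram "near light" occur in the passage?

4

Scanning the 50 overlapping bigram windows for "near light":
  position 5–6: near light
  position 26–27: near light
  position 32–33: near light
  position 43–44: near light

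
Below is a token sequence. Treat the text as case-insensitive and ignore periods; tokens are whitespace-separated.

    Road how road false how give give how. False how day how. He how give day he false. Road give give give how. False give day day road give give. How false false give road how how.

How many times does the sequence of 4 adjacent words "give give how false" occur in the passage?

3

Scanning the 34 overlapping 4-gram windows for "give give how false":
  position 6–9: give give how false
  position 21–24: give give how false
  position 29–32: give give how false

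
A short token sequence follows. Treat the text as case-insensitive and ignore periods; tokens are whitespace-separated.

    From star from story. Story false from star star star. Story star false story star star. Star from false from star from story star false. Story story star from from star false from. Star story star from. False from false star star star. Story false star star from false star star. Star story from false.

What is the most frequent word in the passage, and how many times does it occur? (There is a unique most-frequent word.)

"star", 22 times

Unigram frequencies (highest first):
  star: 22
  from: 13
  story: 10
  false: 10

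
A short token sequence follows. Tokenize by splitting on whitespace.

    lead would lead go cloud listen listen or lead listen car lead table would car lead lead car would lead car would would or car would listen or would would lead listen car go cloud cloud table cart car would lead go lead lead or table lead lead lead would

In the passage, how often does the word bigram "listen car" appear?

2

Scanning the 49 overlapping bigram windows for "listen car":
  position 10–11: listen car
  position 32–33: listen car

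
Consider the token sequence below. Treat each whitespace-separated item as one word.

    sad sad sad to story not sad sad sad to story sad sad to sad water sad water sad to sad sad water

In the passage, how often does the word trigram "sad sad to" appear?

3

Scanning the 21 overlapping trigram windows for "sad sad to":
  position 2–4: sad sad to
  position 8–10: sad sad to
  position 12–14: sad sad to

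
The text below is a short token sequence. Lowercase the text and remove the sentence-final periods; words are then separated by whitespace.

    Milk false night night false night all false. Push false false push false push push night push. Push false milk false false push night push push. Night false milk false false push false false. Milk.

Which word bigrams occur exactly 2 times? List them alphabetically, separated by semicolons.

Bigram counts meeting the condition (exactly 2 times):
  false night: 2
  night false: 2
  night push: 2

false night; night false; night push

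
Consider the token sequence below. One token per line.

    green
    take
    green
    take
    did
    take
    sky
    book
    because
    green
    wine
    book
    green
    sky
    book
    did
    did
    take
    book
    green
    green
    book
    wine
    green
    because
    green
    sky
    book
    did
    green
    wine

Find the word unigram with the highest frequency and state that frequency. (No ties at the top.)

"green", 9 times

Unigram frequencies (highest first):
  green: 9
  book: 6
  take: 4
  did: 4
  sky: 3
  wine: 3
  … (1 more, each ≤ 2)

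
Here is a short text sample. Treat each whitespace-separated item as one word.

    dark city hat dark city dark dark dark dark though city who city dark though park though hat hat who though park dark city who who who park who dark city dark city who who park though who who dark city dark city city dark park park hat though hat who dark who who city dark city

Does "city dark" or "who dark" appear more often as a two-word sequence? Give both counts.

"city dark" (6 vs 3)

"city dark": 6 occurrences
"who dark": 3 occurrences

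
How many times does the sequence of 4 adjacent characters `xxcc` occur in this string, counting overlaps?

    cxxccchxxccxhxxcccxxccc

Sliding a length-4 window over the 23 characters (20 positions):
  position 2–5: xxcc
  position 8–11: xxcc
  position 14–17: xxcc
  position 19–22: xxcc

4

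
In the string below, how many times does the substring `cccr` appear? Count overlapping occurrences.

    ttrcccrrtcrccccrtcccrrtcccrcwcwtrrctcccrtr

5

Sliding a length-4 window over the 42 characters (39 positions):
  position 4–7: cccr
  position 13–16: cccr
  position 18–21: cccr
  position 24–27: cccr
  position 37–40: cccr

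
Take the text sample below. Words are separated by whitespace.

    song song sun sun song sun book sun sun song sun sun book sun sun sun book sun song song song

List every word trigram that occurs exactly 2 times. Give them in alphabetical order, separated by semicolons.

book sun sun; song sun sun; sun song sun; sun sun book; sun sun song

Trigram counts meeting the condition (exactly 2 times):
  book sun sun: 2
  song sun sun: 2
  sun song sun: 2
  sun sun book: 2
  sun sun song: 2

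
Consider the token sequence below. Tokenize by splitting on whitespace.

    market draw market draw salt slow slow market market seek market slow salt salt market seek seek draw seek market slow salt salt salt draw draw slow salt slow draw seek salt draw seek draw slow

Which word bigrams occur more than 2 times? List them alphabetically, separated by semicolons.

draw seek; salt salt; slow salt

Bigram counts meeting the condition (more than 2 times):
  draw seek: 3
  salt salt: 3
  slow salt: 3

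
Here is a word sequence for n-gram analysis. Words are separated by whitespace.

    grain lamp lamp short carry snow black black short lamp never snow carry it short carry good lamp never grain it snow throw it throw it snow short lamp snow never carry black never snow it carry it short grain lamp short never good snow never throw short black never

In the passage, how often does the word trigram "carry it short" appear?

2

Scanning the 48 overlapping trigram windows for "carry it short":
  position 13–15: carry it short
  position 37–39: carry it short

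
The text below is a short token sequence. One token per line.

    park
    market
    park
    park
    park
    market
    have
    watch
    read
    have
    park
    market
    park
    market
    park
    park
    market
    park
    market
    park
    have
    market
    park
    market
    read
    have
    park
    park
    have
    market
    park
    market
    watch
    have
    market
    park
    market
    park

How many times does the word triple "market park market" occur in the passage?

5

Scanning the 36 overlapping trigram windows for "market park market":
  position 12–14: market park market
  position 17–19: market park market
  position 22–24: market park market
  position 30–32: market park market
  position 35–37: market park market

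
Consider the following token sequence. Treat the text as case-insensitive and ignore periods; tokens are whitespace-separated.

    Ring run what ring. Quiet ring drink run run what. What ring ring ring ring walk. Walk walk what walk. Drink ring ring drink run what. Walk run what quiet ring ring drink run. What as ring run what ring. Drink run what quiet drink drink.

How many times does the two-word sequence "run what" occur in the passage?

7

Scanning the 45 overlapping bigram windows for "run what":
  position 2–3: run what
  position 9–10: run what
  position 25–26: run what
  position 28–29: run what
  position 34–35: run what
  position 38–39: run what
  position 42–43: run what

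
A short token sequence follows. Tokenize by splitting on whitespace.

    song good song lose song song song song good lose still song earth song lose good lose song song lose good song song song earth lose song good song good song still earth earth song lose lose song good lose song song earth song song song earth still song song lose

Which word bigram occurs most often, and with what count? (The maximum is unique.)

Bigram frequencies (highest first):
  song song: 10
  song good: 5
  song lose: 5
  lose song: 5
  good song: 4
  song earth: 4
  … (11 more, each ≤ 3)

"song song", 10 times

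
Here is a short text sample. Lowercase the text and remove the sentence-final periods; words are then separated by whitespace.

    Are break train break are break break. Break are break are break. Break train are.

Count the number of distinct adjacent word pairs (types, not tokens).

15 tokens → 14 bigram windows in total.
Repeated bigrams (each contributes count−1 duplicates):
  are break: 4
  break are: 3
  break break: 3
  break train: 2
8 duplicate windows → 14 − 8 = 6 distinct.

6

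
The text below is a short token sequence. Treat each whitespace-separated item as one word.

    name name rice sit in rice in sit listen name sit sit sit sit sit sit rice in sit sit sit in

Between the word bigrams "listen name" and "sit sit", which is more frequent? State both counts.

"sit sit" (7 vs 1)

"listen name": 1 occurrence
"sit sit": 7 occurrences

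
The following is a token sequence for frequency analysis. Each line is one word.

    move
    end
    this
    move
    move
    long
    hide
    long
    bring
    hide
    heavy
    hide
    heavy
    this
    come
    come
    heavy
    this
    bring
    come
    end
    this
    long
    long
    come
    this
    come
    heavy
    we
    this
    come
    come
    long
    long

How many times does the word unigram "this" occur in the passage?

Scanning the 34 tokens for "this":
  position 3: this
  position 14: this
  position 18: this
  position 22: this
  position 26: this
  position 30: this

6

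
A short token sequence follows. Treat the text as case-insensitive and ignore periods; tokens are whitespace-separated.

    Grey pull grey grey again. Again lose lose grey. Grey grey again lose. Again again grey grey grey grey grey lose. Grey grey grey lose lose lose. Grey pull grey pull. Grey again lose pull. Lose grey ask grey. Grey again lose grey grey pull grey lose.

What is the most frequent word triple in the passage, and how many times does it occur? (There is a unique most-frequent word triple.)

Trigram frequencies (highest first):
  grey grey grey: 5
  grey pull grey: 4
  grey grey again: 3
  lose grey grey: 3
  grey again lose: 3
  lose lose grey: 2
  … (24 more, each ≤ 2)

"grey grey grey", 5 times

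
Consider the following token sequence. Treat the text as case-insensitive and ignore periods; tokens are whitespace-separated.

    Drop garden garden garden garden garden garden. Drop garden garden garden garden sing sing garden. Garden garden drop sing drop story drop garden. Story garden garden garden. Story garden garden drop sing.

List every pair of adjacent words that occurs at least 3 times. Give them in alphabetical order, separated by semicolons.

Bigram counts meeting the condition (at least 3 times):
  drop garden: 3
  garden drop: 3
  garden garden: 13

drop garden; garden drop; garden garden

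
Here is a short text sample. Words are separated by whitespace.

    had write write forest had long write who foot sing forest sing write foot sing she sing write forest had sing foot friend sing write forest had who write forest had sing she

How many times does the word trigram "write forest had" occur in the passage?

Scanning the 31 overlapping trigram windows for "write forest had":
  position 3–5: write forest had
  position 18–20: write forest had
  position 25–27: write forest had
  position 29–31: write forest had

4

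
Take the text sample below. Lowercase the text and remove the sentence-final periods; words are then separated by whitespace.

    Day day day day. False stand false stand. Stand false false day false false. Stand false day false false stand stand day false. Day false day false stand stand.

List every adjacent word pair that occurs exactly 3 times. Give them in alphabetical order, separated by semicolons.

day day; false false; stand false; stand stand

Bigram counts meeting the condition (exactly 3 times):
  day day: 3
  false false: 3
  stand false: 3
  stand stand: 3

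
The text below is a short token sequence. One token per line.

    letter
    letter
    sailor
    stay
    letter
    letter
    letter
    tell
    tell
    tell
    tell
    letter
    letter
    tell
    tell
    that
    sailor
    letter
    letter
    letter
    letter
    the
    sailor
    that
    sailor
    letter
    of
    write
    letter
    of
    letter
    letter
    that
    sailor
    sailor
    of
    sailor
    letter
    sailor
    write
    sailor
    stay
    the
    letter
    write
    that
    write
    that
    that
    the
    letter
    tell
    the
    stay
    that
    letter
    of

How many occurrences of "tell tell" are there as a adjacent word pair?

4

Scanning the 56 overlapping bigram windows for "tell tell":
  position 8–9: tell tell
  position 9–10: tell tell
  position 10–11: tell tell
  position 14–15: tell tell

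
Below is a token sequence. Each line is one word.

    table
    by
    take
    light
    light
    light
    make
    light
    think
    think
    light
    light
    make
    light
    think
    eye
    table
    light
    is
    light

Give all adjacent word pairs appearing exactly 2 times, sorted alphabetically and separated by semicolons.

light make; light think; make light

Bigram counts meeting the condition (exactly 2 times):
  light make: 2
  light think: 2
  make light: 2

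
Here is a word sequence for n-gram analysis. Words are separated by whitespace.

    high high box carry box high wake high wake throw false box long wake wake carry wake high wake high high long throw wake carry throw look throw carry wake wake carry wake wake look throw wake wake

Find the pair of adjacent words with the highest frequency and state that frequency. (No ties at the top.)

"wake wake", 4 times

Bigram frequencies (highest first):
  wake wake: 4
  high wake: 3
  wake high: 3
  wake carry: 3
  carry wake: 3
  high high: 2
  … (17 more, each ≤ 2)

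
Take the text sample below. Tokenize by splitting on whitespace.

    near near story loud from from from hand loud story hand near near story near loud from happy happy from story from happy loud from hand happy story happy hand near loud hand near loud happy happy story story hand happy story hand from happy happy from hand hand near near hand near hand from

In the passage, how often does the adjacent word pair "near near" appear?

3

Scanning the 54 overlapping bigram windows for "near near":
  position 1–2: near near
  position 12–13: near near
  position 50–51: near near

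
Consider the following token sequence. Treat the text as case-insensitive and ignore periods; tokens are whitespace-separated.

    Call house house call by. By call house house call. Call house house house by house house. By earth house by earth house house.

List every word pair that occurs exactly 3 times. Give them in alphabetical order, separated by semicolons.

Bigram counts meeting the condition (exactly 3 times):
  call house: 3
  house by: 3

call house; house by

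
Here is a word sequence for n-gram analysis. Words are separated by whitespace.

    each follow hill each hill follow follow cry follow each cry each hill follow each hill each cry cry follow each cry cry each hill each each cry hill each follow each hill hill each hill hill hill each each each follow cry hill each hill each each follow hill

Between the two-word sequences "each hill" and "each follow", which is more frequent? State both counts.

"each hill" (7 vs 4)

"each hill": 7 occurrences
"each follow": 4 occurrences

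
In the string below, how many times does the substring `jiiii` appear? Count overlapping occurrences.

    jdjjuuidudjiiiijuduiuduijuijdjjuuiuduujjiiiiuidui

Sliding a length-5 window over the 49 characters (45 positions):
  position 11–15: jiiii
  position 40–44: jiiii

2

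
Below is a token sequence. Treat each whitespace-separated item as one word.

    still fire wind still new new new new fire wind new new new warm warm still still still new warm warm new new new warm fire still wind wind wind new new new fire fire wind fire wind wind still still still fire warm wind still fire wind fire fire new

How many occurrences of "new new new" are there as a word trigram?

Scanning the 49 overlapping trigram windows for "new new new":
  position 5–7: new new new
  position 6–8: new new new
  position 11–13: new new new
  position 22–24: new new new
  position 31–33: new new new

5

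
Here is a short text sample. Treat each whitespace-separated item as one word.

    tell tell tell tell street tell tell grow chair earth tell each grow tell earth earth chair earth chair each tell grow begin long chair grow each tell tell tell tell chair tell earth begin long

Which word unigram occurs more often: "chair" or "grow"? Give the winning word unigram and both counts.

"chair": 5 occurrences
"grow": 4 occurrences

"chair" (5 vs 4)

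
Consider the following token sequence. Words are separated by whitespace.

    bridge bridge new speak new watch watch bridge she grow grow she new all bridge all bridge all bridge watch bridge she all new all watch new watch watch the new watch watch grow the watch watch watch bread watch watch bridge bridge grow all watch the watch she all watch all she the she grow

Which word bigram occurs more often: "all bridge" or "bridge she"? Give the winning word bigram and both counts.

"all bridge" (3 vs 2)

"all bridge": 3 occurrences
"bridge she": 2 occurrences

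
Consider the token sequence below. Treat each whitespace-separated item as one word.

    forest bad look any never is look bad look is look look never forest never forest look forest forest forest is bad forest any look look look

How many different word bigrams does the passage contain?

27 tokens → 26 bigram windows in total.
Repeated bigrams (each contributes count−1 duplicates):
  look look: 3
  bad look: 2
  forest forest: 2
  is look: 2
  never forest: 2
6 duplicate windows → 26 − 6 = 20 distinct.

20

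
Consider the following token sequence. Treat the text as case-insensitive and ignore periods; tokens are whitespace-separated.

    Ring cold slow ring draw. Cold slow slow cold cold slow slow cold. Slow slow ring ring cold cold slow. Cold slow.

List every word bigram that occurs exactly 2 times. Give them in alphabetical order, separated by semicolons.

cold cold; ring cold; slow ring

Bigram counts meeting the condition (exactly 2 times):
  cold cold: 2
  ring cold: 2
  slow ring: 2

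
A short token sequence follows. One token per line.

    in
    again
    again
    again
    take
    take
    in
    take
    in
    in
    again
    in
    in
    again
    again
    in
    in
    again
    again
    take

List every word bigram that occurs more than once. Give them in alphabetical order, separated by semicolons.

Bigram counts meeting the condition (more than once):
  again again: 4
  again in: 2
  again take: 2
  in again: 4
  in in: 3
  take in: 2

again again; again in; again take; in again; in in; take in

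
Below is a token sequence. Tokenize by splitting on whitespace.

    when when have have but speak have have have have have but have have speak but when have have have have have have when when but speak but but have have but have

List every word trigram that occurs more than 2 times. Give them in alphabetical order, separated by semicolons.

have have but; have have have

Trigram counts meeting the condition (more than 2 times):
  have have but: 3
  have have have: 7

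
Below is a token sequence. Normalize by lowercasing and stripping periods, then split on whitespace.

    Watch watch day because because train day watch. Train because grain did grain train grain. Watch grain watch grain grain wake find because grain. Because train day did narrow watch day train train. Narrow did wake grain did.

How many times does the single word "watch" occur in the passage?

Scanning the 38 tokens for "watch":
  position 1: watch
  position 2: watch
  position 8: watch
  position 16: watch
  position 18: watch
  position 30: watch

6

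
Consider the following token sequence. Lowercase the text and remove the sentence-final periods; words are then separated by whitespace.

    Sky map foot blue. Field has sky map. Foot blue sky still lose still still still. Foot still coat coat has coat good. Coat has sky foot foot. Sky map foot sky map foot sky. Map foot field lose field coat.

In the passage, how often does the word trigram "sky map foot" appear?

5

Scanning the 39 overlapping trigram windows for "sky map foot":
  position 1–3: sky map foot
  position 7–9: sky map foot
  position 29–31: sky map foot
  position 32–34: sky map foot
  position 35–37: sky map foot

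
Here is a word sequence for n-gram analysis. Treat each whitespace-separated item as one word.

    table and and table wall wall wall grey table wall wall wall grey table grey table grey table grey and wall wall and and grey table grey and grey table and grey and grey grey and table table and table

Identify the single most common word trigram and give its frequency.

Trigram frequencies (highest first):
  grey table grey: 4
  table wall wall: 2
  wall wall wall: 2
  wall wall grey: 2
  wall grey table: 2
  table grey table: 2
  … (21 more, each ≤ 2)

"grey table grey", 4 times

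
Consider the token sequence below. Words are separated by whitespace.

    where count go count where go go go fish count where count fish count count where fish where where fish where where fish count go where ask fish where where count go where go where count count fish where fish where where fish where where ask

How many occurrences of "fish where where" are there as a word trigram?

5

Scanning the 44 overlapping trigram windows for "fish where where":
  position 17–19: fish where where
  position 20–22: fish where where
  position 28–30: fish where where
  position 40–42: fish where where
  position 43–45: fish where where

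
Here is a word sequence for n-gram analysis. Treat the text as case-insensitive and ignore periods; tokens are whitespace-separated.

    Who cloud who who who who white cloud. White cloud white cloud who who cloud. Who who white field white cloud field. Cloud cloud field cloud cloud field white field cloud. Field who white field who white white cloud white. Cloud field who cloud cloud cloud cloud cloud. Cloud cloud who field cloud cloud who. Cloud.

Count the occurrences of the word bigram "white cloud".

Scanning the 55 overlapping bigram windows for "white cloud":
  position 7–8: white cloud
  position 9–10: white cloud
  position 11–12: white cloud
  position 20–21: white cloud
  position 38–39: white cloud
  position 40–41: white cloud

6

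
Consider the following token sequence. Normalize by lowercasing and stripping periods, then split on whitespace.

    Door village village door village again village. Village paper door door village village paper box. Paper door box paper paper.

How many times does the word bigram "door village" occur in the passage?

Scanning the 19 overlapping bigram windows for "door village":
  position 1–2: door village
  position 4–5: door village
  position 11–12: door village

3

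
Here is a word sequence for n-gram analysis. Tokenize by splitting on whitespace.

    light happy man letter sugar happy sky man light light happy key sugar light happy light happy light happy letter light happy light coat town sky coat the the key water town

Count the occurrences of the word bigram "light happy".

Scanning the 31 overlapping bigram windows for "light happy":
  position 1–2: light happy
  position 10–11: light happy
  position 14–15: light happy
  position 16–17: light happy
  position 18–19: light happy
  position 21–22: light happy

6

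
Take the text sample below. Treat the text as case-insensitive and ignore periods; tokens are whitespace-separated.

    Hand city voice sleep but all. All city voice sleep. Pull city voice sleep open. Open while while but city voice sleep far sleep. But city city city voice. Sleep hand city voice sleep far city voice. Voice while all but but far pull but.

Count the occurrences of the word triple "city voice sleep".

Scanning the 43 overlapping trigram windows for "city voice sleep":
  position 2–4: city voice sleep
  position 8–10: city voice sleep
  position 12–14: city voice sleep
  position 20–22: city voice sleep
  position 28–30: city voice sleep
  position 32–34: city voice sleep

6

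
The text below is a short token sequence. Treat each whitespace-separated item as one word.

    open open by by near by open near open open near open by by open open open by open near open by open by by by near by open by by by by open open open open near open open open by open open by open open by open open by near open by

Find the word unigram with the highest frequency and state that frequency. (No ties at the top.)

"open", 27 times

Unigram frequencies (highest first):
  open: 27
  by: 20
  near: 7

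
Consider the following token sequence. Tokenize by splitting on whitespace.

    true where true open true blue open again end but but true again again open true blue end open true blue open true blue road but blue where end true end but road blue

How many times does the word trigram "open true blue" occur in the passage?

4

Scanning the 32 overlapping trigram windows for "open true blue":
  position 4–6: open true blue
  position 15–17: open true blue
  position 19–21: open true blue
  position 22–24: open true blue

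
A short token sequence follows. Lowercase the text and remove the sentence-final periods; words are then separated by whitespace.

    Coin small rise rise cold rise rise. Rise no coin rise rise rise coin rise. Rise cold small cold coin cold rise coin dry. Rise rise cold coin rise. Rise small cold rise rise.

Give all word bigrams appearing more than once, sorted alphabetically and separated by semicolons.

Bigram counts meeting the condition (more than once):
  coin rise: 3
  cold coin: 2
  cold rise: 3
  rise coin: 2
  rise cold: 3
  rise rise: 9
  small cold: 2

coin rise; cold coin; cold rise; rise coin; rise cold; rise rise; small cold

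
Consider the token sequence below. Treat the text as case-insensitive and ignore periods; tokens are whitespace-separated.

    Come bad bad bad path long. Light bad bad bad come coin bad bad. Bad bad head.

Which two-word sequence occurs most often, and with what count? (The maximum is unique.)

"bad bad", 7 times

Bigram frequencies (highest first):
  bad bad: 7
  come bad: 1
  bad path: 1
  path long: 1
  long light: 1
  light bad: 1
  … (4 more, each ≤ 1)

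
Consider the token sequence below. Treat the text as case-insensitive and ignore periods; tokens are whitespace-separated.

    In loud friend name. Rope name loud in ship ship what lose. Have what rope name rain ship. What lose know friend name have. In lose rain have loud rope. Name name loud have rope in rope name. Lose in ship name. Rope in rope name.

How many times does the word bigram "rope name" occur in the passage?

Scanning the 45 overlapping bigram windows for "rope name":
  position 5–6: rope name
  position 15–16: rope name
  position 30–31: rope name
  position 37–38: rope name
  position 45–46: rope name

5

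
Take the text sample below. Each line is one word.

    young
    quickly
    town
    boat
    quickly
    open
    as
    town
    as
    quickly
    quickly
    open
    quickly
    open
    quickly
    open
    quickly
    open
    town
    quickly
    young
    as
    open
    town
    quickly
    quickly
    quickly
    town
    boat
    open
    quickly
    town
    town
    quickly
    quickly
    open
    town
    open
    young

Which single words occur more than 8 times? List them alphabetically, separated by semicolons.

Unigram counts meeting the condition (more than 8 times):
  open: 9
  quickly: 14

open; quickly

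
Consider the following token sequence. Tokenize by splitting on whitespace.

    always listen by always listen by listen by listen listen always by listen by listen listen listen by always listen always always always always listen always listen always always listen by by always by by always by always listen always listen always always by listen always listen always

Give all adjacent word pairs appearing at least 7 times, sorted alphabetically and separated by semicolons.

always listen; listen always

Bigram counts meeting the condition (at least 7 times):
  always listen: 9
  listen always: 8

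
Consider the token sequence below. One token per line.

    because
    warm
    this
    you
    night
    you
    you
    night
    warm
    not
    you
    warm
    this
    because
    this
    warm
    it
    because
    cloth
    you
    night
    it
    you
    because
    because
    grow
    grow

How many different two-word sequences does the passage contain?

23

27 tokens → 26 bigram windows in total.
Repeated bigrams (each contributes count−1 duplicates):
  you night: 3
  warm this: 2
3 duplicate windows → 26 − 3 = 23 distinct.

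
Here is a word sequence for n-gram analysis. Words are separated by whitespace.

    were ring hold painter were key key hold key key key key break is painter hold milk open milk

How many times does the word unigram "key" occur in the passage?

6

Scanning the 19 tokens for "key":
  position 6: key
  position 7: key
  position 9: key
  position 10: key
  position 11: key
  position 12: key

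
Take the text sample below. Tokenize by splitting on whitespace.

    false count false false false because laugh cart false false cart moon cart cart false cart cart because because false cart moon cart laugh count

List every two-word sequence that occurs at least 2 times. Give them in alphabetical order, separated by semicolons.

Bigram counts meeting the condition (at least 2 times):
  cart cart: 2
  cart false: 2
  cart moon: 2
  false cart: 3
  false false: 3
  moon cart: 2

cart cart; cart false; cart moon; false cart; false false; moon cart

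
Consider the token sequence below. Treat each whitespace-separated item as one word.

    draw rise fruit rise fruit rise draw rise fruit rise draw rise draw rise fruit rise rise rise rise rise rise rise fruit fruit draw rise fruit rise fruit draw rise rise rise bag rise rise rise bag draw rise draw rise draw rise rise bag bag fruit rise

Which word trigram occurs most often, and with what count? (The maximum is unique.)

Trigram frequencies (highest first):
  rise rise rise: 7
  rise fruit rise: 5
  rise draw rise: 5
  draw rise fruit: 4
  draw rise draw: 3
  rise rise bag: 3
  … (16 more, each ≤ 2)

"rise rise rise", 7 times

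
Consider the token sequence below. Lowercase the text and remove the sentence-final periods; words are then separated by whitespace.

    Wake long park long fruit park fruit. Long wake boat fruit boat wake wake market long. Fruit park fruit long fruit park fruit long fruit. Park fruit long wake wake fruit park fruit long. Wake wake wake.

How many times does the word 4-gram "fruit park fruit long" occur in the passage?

Scanning the 34 overlapping 4-gram windows for "fruit park fruit long":
  position 5–8: fruit park fruit long
  position 17–20: fruit park fruit long
  position 21–24: fruit park fruit long
  position 25–28: fruit park fruit long
  position 31–34: fruit park fruit long

5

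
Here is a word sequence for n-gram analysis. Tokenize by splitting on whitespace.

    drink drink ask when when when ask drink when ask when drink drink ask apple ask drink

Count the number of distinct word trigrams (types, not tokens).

14

17 tokens → 15 trigram windows in total.
Repeated trigrams (each contributes count−1 duplicates):
  drink drink ask: 2
1 duplicate windows → 15 − 1 = 14 distinct.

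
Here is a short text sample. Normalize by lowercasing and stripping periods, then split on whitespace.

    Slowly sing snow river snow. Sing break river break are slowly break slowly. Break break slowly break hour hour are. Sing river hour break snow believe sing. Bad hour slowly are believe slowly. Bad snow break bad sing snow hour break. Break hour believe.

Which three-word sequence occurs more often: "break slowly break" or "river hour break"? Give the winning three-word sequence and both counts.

"break slowly break": 2 occurrences
"river hour break": 1 occurrence

"break slowly break" (2 vs 1)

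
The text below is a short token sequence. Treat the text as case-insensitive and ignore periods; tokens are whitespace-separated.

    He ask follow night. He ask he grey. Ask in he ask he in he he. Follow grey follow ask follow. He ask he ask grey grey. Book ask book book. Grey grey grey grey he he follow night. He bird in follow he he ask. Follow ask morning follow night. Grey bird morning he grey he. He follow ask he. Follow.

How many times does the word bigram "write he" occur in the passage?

Scanning the 61 overlapping bigram windows for "write he":
  (none found)

0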